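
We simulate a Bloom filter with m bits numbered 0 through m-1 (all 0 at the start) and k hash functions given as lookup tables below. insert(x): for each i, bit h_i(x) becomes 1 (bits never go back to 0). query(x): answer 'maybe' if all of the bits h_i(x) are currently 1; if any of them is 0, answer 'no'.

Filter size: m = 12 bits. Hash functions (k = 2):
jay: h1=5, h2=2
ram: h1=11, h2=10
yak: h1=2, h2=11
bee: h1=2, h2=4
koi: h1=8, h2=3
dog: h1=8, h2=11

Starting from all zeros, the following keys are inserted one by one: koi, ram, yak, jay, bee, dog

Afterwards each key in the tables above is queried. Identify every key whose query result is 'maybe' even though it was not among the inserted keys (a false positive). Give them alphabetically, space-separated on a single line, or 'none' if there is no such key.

Answer: none

Derivation:
Start: bits=000000000000
After insert 'koi': sets bits 3 8 -> bits=000100001000
After insert 'ram': sets bits 10 11 -> bits=000100001011
After insert 'yak': sets bits 2 11 -> bits=001100001011
After insert 'jay': sets bits 2 5 -> bits=001101001011
After insert 'bee': sets bits 2 4 -> bits=001111001011
After insert 'dog': sets bits 8 11 -> bits=001111001011
Not inserted: (none) — query each against bits=001111001011:
False positives (alphabetical): none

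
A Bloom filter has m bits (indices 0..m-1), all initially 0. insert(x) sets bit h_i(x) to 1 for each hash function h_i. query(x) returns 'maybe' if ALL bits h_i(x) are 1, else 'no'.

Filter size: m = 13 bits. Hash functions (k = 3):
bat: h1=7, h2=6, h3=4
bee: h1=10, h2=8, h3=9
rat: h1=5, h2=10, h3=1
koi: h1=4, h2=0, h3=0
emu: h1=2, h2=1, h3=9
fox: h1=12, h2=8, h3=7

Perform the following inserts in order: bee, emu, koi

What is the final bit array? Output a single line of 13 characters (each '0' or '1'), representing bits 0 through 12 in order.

Answer: 1110100011100

Derivation:
Start: bits=0000000000000
After insert 'bee': sets bits 8 9 10 -> bits=0000000011100
After insert 'emu': sets bits 1 2 9 -> bits=0110000011100
After insert 'koi': sets bits 0 4 -> bits=1110100011100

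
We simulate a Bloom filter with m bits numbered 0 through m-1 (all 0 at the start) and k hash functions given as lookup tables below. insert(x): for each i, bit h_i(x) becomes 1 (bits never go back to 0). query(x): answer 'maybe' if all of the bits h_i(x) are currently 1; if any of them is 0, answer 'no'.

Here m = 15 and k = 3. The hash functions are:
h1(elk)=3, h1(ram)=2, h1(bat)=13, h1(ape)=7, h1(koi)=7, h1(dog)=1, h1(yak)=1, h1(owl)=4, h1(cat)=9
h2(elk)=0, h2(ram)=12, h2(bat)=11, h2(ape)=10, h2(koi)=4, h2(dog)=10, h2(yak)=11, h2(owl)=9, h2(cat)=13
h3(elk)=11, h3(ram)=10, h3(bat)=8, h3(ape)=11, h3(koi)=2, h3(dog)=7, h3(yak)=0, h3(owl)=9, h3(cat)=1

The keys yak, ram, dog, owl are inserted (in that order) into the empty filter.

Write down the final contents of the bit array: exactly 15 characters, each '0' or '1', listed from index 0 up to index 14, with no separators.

Start: bits=000000000000000
After insert 'yak': sets bits 0 1 11 -> bits=110000000001000
After insert 'ram': sets bits 2 10 12 -> bits=111000000011100
After insert 'dog': sets bits 1 7 10 -> bits=111000010011100
After insert 'owl': sets bits 4 9 -> bits=111010010111100

Answer: 111010010111100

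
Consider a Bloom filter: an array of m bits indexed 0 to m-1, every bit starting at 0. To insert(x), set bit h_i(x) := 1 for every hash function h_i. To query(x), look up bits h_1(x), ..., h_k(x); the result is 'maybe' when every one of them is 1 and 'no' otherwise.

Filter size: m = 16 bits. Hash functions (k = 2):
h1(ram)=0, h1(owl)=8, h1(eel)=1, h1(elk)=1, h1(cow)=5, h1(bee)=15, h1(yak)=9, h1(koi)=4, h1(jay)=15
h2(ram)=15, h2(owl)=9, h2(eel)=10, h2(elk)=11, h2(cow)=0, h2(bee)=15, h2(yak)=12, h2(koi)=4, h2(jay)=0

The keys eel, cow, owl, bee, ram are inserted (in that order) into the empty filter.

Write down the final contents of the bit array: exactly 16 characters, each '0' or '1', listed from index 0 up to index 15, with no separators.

Answer: 1100010011100001

Derivation:
Start: bits=0000000000000000
After insert 'eel': sets bits 1 10 -> bits=0100000000100000
After insert 'cow': sets bits 0 5 -> bits=1100010000100000
After insert 'owl': sets bits 8 9 -> bits=1100010011100000
After insert 'bee': sets bits 15 -> bits=1100010011100001
After insert 'ram': sets bits 0 15 -> bits=1100010011100001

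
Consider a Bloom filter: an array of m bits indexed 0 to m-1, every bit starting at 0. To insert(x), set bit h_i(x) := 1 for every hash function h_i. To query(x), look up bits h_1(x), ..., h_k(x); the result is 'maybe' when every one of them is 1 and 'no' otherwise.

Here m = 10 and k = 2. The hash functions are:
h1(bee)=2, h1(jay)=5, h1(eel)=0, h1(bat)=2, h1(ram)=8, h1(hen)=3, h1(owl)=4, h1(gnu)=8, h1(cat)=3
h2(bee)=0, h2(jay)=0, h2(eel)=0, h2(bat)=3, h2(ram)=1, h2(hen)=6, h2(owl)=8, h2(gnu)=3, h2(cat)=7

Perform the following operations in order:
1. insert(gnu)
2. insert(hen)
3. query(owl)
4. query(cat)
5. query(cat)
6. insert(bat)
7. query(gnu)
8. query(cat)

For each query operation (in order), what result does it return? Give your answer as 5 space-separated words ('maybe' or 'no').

Start: bits=0000000000
Op 1: insert gnu -> sets bits 3 8 -> bits=0001000010
Op 2: insert hen -> sets bits 3 6 -> bits=0001001010
Op 3: query owl -> checks bit4=0, bit8=1 (has a 0) -> no
Op 4: query cat -> checks bit3=1, bit7=0 (has a 0) -> no
Op 5: query cat -> checks bit3=1, bit7=0 (has a 0) -> no
Op 6: insert bat -> sets bits 2 3 -> bits=0011001010
Op 7: query gnu -> checks bit3=1, bit8=1 (all 1) -> maybe
Op 8: query cat -> checks bit3=1, bit7=0 (has a 0) -> no
Query results in order: no no no maybe no

Answer: no no no maybe no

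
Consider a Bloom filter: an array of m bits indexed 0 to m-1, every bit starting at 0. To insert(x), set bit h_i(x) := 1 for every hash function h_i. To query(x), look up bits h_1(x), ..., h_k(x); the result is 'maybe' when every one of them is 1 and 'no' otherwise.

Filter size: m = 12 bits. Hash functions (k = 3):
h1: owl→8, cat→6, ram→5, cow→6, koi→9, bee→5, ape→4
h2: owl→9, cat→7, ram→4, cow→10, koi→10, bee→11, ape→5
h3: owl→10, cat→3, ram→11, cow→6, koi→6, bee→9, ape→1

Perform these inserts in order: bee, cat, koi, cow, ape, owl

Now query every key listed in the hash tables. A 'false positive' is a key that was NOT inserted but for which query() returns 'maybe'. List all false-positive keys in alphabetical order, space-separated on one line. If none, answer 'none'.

Answer: ram

Derivation:
Start: bits=000000000000
After insert 'bee': sets bits 5 9 11 -> bits=000001000101
After insert 'cat': sets bits 3 6 7 -> bits=000101110101
After insert 'koi': sets bits 6 9 10 -> bits=000101110111
After insert 'cow': sets bits 6 10 -> bits=000101110111
After insert 'ape': sets bits 1 4 5 -> bits=010111110111
After insert 'owl': sets bits 8 9 10 -> bits=010111111111
Not inserted: ram — query each against bits=010111111111:
query ram: checks bit4=1, bit5=1, bit11=1 (all 1) -> maybe => FALSE POSITIVE
False positives (alphabetical): ram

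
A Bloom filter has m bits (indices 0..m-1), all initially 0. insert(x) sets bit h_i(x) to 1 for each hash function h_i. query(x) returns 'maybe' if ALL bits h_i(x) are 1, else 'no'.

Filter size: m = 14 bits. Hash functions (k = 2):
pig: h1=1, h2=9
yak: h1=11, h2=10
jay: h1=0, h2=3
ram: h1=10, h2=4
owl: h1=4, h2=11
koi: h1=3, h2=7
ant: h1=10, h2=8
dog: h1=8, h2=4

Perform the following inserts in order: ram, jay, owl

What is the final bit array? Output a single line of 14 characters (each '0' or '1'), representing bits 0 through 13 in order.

Answer: 10011000001100

Derivation:
Start: bits=00000000000000
After insert 'ram': sets bits 4 10 -> bits=00001000001000
After insert 'jay': sets bits 0 3 -> bits=10011000001000
After insert 'owl': sets bits 4 11 -> bits=10011000001100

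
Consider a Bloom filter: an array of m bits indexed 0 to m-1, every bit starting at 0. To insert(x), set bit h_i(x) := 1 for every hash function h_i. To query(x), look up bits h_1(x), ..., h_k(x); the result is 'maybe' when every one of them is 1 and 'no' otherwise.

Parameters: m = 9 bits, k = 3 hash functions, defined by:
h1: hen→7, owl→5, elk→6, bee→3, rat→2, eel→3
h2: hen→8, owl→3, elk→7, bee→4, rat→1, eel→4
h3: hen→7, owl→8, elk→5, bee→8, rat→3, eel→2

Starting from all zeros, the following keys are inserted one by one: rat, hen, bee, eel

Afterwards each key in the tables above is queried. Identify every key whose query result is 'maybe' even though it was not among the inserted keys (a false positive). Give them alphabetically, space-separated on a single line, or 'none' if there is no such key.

Answer: none

Derivation:
Start: bits=000000000
After insert 'rat': sets bits 1 2 3 -> bits=011100000
After insert 'hen': sets bits 7 8 -> bits=011100011
After insert 'bee': sets bits 3 4 8 -> bits=011110011
After insert 'eel': sets bits 2 3 4 -> bits=011110011
Not inserted: elk owl — query each against bits=011110011:
query elk: checks bit5=0, bit6=0, bit7=1 (has a 0) -> no => not a false positive
query owl: checks bit3=1, bit5=0, bit8=1 (has a 0) -> no => not a false positive
False positives (alphabetical): none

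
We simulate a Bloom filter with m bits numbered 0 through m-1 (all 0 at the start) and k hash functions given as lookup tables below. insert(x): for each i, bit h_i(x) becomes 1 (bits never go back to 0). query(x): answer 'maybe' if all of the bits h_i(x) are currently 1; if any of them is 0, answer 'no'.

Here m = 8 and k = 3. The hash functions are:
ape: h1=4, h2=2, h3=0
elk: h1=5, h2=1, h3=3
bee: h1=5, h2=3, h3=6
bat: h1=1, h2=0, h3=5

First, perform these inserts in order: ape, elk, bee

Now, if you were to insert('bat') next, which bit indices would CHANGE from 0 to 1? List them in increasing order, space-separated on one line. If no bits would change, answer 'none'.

Start: bits=00000000
After insert 'ape': sets bits 0 2 4 -> bits=10101000
After insert 'elk': sets bits 1 3 5 -> bits=11111100
After insert 'bee': sets bits 3 5 6 -> bits=11111110
insert 'bat' would touch bits 0 1 5; currently bit0=1, bit1=1, bit5=1
Bits that are 0 among those (would change 0->1): none

Answer: none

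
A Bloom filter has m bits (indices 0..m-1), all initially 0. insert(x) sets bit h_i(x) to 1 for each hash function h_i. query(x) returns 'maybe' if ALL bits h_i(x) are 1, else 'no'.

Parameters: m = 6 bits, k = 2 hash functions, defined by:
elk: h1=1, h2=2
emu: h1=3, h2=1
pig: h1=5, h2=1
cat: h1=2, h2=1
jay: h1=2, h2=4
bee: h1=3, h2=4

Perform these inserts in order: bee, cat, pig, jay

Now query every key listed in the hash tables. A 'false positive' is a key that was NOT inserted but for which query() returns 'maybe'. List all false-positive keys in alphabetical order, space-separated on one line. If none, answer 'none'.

Start: bits=000000
After insert 'bee': sets bits 3 4 -> bits=000110
After insert 'cat': sets bits 1 2 -> bits=011110
After insert 'pig': sets bits 1 5 -> bits=011111
After insert 'jay': sets bits 2 4 -> bits=011111
Not inserted: elk emu — query each against bits=011111:
query elk: checks bit1=1, bit2=1 (all 1) -> maybe => FALSE POSITIVE
query emu: checks bit1=1, bit3=1 (all 1) -> maybe => FALSE POSITIVE
False positives (alphabetical): elk emu

Answer: elk emu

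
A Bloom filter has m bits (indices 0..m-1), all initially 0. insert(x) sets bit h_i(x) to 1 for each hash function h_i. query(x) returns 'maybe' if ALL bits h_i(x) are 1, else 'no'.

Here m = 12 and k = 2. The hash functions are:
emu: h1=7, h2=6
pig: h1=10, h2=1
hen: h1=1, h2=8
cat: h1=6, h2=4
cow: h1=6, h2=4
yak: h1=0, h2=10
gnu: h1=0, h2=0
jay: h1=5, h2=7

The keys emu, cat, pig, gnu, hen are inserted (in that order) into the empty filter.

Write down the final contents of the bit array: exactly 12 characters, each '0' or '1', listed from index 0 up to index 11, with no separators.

Answer: 110010111010

Derivation:
Start: bits=000000000000
After insert 'emu': sets bits 6 7 -> bits=000000110000
After insert 'cat': sets bits 4 6 -> bits=000010110000
After insert 'pig': sets bits 1 10 -> bits=010010110010
After insert 'gnu': sets bits 0 -> bits=110010110010
After insert 'hen': sets bits 1 8 -> bits=110010111010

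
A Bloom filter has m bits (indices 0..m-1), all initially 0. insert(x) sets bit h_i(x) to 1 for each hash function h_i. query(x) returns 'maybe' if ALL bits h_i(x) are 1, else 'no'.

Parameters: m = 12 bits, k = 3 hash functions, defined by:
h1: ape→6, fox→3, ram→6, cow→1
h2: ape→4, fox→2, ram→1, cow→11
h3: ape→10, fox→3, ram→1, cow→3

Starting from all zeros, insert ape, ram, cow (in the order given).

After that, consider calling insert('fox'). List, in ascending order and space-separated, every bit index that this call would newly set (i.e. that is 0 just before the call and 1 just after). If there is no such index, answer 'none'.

Start: bits=000000000000
After insert 'ape': sets bits 4 6 10 -> bits=000010100010
After insert 'ram': sets bits 1 6 -> bits=010010100010
After insert 'cow': sets bits 1 3 11 -> bits=010110100011
insert 'fox' would touch bits 2 3; currently bit2=0, bit3=1
Bits that are 0 among those (would change 0->1): 2

Answer: 2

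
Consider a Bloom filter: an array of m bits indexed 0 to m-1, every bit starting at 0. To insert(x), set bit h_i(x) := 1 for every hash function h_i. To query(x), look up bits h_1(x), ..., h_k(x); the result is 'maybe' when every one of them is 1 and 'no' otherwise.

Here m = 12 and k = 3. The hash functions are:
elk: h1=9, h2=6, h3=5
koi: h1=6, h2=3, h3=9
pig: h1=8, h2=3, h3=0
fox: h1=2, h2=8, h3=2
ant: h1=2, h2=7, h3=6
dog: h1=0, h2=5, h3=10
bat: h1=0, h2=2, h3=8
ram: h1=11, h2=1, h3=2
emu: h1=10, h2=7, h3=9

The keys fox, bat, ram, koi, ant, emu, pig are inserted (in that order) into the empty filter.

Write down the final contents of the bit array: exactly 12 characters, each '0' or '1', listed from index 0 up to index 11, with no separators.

Start: bits=000000000000
After insert 'fox': sets bits 2 8 -> bits=001000001000
After insert 'bat': sets bits 0 2 8 -> bits=101000001000
After insert 'ram': sets bits 1 2 11 -> bits=111000001001
After insert 'koi': sets bits 3 6 9 -> bits=111100101101
After insert 'ant': sets bits 2 6 7 -> bits=111100111101
After insert 'emu': sets bits 7 9 10 -> bits=111100111111
After insert 'pig': sets bits 0 3 8 -> bits=111100111111

Answer: 111100111111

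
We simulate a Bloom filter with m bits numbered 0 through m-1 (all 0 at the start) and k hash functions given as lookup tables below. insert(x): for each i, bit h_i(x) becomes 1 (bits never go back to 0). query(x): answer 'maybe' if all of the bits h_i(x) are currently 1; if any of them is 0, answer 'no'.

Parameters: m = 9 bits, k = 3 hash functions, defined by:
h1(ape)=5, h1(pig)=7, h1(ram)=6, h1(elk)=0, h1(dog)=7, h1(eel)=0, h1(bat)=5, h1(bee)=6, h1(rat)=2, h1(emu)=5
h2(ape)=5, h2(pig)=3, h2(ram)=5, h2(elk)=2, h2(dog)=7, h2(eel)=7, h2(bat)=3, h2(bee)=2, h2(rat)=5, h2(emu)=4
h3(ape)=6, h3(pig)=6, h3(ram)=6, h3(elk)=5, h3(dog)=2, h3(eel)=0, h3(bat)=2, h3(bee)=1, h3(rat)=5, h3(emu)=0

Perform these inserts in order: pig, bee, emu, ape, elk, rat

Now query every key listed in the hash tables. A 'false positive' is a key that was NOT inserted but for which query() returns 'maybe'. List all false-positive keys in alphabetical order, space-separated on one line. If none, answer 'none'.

Answer: bat dog eel ram

Derivation:
Start: bits=000000000
After insert 'pig': sets bits 3 6 7 -> bits=000100110
After insert 'bee': sets bits 1 2 6 -> bits=011100110
After insert 'emu': sets bits 0 4 5 -> bits=111111110
After insert 'ape': sets bits 5 6 -> bits=111111110
After insert 'elk': sets bits 0 2 5 -> bits=111111110
After insert 'rat': sets bits 2 5 -> bits=111111110
Not inserted: bat dog eel ram — query each against bits=111111110:
query bat: checks bit2=1, bit3=1, bit5=1 (all 1) -> maybe => FALSE POSITIVE
query dog: checks bit2=1, bit7=1 (all 1) -> maybe => FALSE POSITIVE
query eel: checks bit0=1, bit7=1 (all 1) -> maybe => FALSE POSITIVE
query ram: checks bit5=1, bit6=1 (all 1) -> maybe => FALSE POSITIVE
False positives (alphabetical): bat dog eel ram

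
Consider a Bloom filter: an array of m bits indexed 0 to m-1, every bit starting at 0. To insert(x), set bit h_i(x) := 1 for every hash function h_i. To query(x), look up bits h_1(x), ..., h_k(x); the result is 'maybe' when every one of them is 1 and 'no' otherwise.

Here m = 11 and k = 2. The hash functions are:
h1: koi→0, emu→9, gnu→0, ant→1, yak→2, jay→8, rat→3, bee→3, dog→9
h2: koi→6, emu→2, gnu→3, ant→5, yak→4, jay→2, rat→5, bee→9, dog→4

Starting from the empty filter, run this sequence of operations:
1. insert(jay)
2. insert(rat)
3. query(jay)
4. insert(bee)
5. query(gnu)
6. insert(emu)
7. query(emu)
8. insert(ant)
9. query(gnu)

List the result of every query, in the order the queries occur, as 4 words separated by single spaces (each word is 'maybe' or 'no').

Start: bits=00000000000
Op 1: insert jay -> sets bits 2 8 -> bits=00100000100
Op 2: insert rat -> sets bits 3 5 -> bits=00110100100
Op 3: query jay -> checks bit2=1, bit8=1 (all 1) -> maybe
Op 4: insert bee -> sets bits 3 9 -> bits=00110100110
Op 5: query gnu -> checks bit0=0, bit3=1 (has a 0) -> no
Op 6: insert emu -> sets bits 2 9 -> bits=00110100110
Op 7: query emu -> checks bit2=1, bit9=1 (all 1) -> maybe
Op 8: insert ant -> sets bits 1 5 -> bits=01110100110
Op 9: query gnu -> checks bit0=0, bit3=1 (has a 0) -> no
Query results in order: maybe no maybe no

Answer: maybe no maybe no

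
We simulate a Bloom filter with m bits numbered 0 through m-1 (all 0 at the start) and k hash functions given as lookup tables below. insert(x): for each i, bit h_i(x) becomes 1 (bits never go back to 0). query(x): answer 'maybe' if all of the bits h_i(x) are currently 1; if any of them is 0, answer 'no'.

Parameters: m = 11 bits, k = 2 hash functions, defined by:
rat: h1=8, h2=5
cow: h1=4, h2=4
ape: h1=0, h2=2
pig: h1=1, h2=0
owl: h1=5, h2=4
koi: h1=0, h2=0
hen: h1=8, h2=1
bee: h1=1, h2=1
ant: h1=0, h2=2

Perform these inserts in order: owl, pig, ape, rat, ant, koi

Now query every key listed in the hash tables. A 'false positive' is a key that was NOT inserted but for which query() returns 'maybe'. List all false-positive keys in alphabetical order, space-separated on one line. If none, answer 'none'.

Start: bits=00000000000
After insert 'owl': sets bits 4 5 -> bits=00001100000
After insert 'pig': sets bits 0 1 -> bits=11001100000
After insert 'ape': sets bits 0 2 -> bits=11101100000
After insert 'rat': sets bits 5 8 -> bits=11101100100
After insert 'ant': sets bits 0 2 -> bits=11101100100
After insert 'koi': sets bits 0 -> bits=11101100100
Not inserted: bee cow hen — query each against bits=11101100100:
query bee: checks bit1=1 (all 1) -> maybe => FALSE POSITIVE
query cow: checks bit4=1 (all 1) -> maybe => FALSE POSITIVE
query hen: checks bit1=1, bit8=1 (all 1) -> maybe => FALSE POSITIVE
False positives (alphabetical): bee cow hen

Answer: bee cow hen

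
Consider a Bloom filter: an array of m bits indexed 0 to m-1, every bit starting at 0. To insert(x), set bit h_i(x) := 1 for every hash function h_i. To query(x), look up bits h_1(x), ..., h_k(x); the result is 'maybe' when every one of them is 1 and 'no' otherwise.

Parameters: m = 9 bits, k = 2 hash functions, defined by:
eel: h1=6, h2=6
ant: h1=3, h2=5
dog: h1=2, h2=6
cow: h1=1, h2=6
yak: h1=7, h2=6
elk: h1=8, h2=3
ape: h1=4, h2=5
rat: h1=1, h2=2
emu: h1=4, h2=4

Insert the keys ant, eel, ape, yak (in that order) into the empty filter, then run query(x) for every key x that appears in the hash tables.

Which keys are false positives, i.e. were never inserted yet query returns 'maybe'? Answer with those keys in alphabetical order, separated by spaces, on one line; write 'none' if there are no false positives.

Answer: emu

Derivation:
Start: bits=000000000
After insert 'ant': sets bits 3 5 -> bits=000101000
After insert 'eel': sets bits 6 -> bits=000101100
After insert 'ape': sets bits 4 5 -> bits=000111100
After insert 'yak': sets bits 6 7 -> bits=000111110
Not inserted: cow dog elk emu rat — query each against bits=000111110:
query cow: checks bit1=0, bit6=1 (has a 0) -> no => not a false positive
query dog: checks bit2=0, bit6=1 (has a 0) -> no => not a false positive
query elk: checks bit3=1, bit8=0 (has a 0) -> no => not a false positive
query emu: checks bit4=1 (all 1) -> maybe => FALSE POSITIVE
query rat: checks bit1=0, bit2=0 (has a 0) -> no => not a false positive
False positives (alphabetical): emu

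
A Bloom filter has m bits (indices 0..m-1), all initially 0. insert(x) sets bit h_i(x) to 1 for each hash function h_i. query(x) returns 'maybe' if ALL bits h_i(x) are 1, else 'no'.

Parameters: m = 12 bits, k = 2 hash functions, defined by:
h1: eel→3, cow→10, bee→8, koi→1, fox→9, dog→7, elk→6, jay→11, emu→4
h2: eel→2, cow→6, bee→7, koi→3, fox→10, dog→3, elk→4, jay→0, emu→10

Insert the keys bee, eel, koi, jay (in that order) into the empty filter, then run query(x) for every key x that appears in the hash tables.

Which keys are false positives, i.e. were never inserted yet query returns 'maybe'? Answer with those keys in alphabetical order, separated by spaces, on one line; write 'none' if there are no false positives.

Answer: dog

Derivation:
Start: bits=000000000000
After insert 'bee': sets bits 7 8 -> bits=000000011000
After insert 'eel': sets bits 2 3 -> bits=001100011000
After insert 'koi': sets bits 1 3 -> bits=011100011000
After insert 'jay': sets bits 0 11 -> bits=111100011001
Not inserted: cow dog elk emu fox — query each against bits=111100011001:
query cow: checks bit6=0, bit10=0 (has a 0) -> no => not a false positive
query dog: checks bit3=1, bit7=1 (all 1) -> maybe => FALSE POSITIVE
query elk: checks bit4=0, bit6=0 (has a 0) -> no => not a false positive
query emu: checks bit4=0, bit10=0 (has a 0) -> no => not a false positive
query fox: checks bit9=0, bit10=0 (has a 0) -> no => not a false positive
False positives (alphabetical): dog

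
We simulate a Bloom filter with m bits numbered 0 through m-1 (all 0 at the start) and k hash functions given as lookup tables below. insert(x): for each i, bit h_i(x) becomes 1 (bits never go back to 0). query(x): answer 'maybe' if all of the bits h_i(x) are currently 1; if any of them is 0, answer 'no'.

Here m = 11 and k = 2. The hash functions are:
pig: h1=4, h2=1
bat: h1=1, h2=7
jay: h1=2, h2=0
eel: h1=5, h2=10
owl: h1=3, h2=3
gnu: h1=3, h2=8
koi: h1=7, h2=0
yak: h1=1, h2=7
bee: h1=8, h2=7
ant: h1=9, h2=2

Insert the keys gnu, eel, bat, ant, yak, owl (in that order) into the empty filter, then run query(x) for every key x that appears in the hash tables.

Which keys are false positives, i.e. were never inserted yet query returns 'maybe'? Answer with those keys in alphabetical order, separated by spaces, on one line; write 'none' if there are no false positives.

Start: bits=00000000000
After insert 'gnu': sets bits 3 8 -> bits=00010000100
After insert 'eel': sets bits 5 10 -> bits=00010100101
After insert 'bat': sets bits 1 7 -> bits=01010101101
After insert 'ant': sets bits 2 9 -> bits=01110101111
After insert 'yak': sets bits 1 7 -> bits=01110101111
After insert 'owl': sets bits 3 -> bits=01110101111
Not inserted: bee jay koi pig — query each against bits=01110101111:
query bee: checks bit7=1, bit8=1 (all 1) -> maybe => FALSE POSITIVE
query jay: checks bit0=0, bit2=1 (has a 0) -> no => not a false positive
query koi: checks bit0=0, bit7=1 (has a 0) -> no => not a false positive
query pig: checks bit1=1, bit4=0 (has a 0) -> no => not a false positive
False positives (alphabetical): bee

Answer: bee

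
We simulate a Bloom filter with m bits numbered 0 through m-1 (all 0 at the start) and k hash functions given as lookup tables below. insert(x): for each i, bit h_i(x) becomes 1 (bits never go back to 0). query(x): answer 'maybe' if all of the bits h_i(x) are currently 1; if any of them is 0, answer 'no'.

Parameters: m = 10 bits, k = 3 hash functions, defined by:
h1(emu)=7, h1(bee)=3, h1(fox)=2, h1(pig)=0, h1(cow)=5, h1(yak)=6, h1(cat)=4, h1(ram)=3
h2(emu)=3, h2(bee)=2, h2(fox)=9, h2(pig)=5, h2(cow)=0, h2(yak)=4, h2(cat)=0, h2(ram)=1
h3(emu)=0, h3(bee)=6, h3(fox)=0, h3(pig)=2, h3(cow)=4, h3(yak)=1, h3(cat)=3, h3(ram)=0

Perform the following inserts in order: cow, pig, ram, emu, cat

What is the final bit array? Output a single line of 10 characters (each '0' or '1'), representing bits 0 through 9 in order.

Answer: 1111110100

Derivation:
Start: bits=0000000000
After insert 'cow': sets bits 0 4 5 -> bits=1000110000
After insert 'pig': sets bits 0 2 5 -> bits=1010110000
After insert 'ram': sets bits 0 1 3 -> bits=1111110000
After insert 'emu': sets bits 0 3 7 -> bits=1111110100
After insert 'cat': sets bits 0 3 4 -> bits=1111110100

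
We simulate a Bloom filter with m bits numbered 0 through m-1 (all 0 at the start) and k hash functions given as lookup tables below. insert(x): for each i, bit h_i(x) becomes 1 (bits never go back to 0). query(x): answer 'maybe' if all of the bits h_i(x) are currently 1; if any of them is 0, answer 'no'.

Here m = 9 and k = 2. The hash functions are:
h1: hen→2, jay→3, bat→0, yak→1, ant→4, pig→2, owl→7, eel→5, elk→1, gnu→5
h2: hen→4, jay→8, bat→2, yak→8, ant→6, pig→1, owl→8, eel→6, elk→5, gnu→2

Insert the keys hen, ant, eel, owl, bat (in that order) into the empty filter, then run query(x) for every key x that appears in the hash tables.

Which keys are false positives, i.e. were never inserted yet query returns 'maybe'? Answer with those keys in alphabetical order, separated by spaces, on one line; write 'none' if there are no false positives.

Start: bits=000000000
After insert 'hen': sets bits 2 4 -> bits=001010000
After insert 'ant': sets bits 4 6 -> bits=001010100
After insert 'eel': sets bits 5 6 -> bits=001011100
After insert 'owl': sets bits 7 8 -> bits=001011111
After insert 'bat': sets bits 0 2 -> bits=101011111
Not inserted: elk gnu jay pig yak — query each against bits=101011111:
query elk: checks bit1=0, bit5=1 (has a 0) -> no => not a false positive
query gnu: checks bit2=1, bit5=1 (all 1) -> maybe => FALSE POSITIVE
query jay: checks bit3=0, bit8=1 (has a 0) -> no => not a false positive
query pig: checks bit1=0, bit2=1 (has a 0) -> no => not a false positive
query yak: checks bit1=0, bit8=1 (has a 0) -> no => not a false positive
False positives (alphabetical): gnu

Answer: gnu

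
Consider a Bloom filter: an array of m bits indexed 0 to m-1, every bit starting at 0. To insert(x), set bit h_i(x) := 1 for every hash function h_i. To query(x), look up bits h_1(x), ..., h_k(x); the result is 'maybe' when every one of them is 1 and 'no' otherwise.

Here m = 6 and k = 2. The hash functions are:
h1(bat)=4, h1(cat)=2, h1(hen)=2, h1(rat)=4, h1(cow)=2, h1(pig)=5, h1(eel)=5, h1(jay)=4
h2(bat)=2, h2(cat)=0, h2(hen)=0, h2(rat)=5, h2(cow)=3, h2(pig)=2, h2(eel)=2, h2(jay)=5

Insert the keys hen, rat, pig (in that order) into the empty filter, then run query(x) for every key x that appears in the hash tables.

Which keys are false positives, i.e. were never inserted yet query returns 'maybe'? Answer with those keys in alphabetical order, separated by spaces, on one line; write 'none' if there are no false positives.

Start: bits=000000
After insert 'hen': sets bits 0 2 -> bits=101000
After insert 'rat': sets bits 4 5 -> bits=101011
After insert 'pig': sets bits 2 5 -> bits=101011
Not inserted: bat cat cow eel jay — query each against bits=101011:
query bat: checks bit2=1, bit4=1 (all 1) -> maybe => FALSE POSITIVE
query cat: checks bit0=1, bit2=1 (all 1) -> maybe => FALSE POSITIVE
query cow: checks bit2=1, bit3=0 (has a 0) -> no => not a false positive
query eel: checks bit2=1, bit5=1 (all 1) -> maybe => FALSE POSITIVE
query jay: checks bit4=1, bit5=1 (all 1) -> maybe => FALSE POSITIVE
False positives (alphabetical): bat cat eel jay

Answer: bat cat eel jay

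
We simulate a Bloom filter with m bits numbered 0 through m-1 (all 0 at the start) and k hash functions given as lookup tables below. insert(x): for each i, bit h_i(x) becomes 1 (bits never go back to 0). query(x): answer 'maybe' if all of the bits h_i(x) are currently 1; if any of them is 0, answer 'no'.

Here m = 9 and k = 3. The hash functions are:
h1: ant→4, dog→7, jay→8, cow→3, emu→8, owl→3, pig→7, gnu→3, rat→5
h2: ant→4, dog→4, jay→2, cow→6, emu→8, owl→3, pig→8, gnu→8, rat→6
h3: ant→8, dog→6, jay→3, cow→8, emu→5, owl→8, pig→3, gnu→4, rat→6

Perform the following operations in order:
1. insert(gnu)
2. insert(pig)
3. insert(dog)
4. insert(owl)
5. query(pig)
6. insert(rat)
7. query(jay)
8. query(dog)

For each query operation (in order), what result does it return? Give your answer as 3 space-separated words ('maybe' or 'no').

Answer: maybe no maybe

Derivation:
Start: bits=000000000
Op 1: insert gnu -> sets bits 3 4 8 -> bits=000110001
Op 2: insert pig -> sets bits 3 7 8 -> bits=000110011
Op 3: insert dog -> sets bits 4 6 7 -> bits=000110111
Op 4: insert owl -> sets bits 3 8 -> bits=000110111
Op 5: query pig -> checks bit3=1, bit7=1, bit8=1 (all 1) -> maybe
Op 6: insert rat -> sets bits 5 6 -> bits=000111111
Op 7: query jay -> checks bit2=0, bit3=1, bit8=1 (has a 0) -> no
Op 8: query dog -> checks bit4=1, bit6=1, bit7=1 (all 1) -> maybe
Query results in order: maybe no maybe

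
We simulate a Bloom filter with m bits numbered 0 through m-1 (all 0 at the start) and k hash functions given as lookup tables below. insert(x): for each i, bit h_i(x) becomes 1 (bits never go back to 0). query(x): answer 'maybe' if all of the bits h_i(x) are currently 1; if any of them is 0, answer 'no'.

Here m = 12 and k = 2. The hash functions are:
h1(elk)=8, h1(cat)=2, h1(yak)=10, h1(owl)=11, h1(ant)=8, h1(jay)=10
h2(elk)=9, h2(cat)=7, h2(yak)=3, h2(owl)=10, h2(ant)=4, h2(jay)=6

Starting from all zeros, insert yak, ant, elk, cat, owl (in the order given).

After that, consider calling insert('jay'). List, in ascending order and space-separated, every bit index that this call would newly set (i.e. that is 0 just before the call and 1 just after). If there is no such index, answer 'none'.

Start: bits=000000000000
After insert 'yak': sets bits 3 10 -> bits=000100000010
After insert 'ant': sets bits 4 8 -> bits=000110001010
After insert 'elk': sets bits 8 9 -> bits=000110001110
After insert 'cat': sets bits 2 7 -> bits=001110011110
After insert 'owl': sets bits 10 11 -> bits=001110011111
insert 'jay' would touch bits 6 10; currently bit6=0, bit10=1
Bits that are 0 among those (would change 0->1): 6

Answer: 6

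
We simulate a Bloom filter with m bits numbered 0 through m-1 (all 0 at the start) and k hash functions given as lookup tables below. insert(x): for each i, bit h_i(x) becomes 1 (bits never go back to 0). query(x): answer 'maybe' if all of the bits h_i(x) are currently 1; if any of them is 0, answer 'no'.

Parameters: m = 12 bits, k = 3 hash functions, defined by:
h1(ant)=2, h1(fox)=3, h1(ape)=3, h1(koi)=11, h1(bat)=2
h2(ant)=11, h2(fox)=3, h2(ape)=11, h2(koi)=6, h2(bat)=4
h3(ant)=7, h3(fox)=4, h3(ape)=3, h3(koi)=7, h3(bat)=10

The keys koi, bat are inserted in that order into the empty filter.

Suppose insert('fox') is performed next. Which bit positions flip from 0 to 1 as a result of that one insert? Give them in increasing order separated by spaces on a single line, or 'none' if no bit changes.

Answer: 3

Derivation:
Start: bits=000000000000
After insert 'koi': sets bits 6 7 11 -> bits=000000110001
After insert 'bat': sets bits 2 4 10 -> bits=001010110011
insert 'fox' would touch bits 3 4; currently bit3=0, bit4=1
Bits that are 0 among those (would change 0->1): 3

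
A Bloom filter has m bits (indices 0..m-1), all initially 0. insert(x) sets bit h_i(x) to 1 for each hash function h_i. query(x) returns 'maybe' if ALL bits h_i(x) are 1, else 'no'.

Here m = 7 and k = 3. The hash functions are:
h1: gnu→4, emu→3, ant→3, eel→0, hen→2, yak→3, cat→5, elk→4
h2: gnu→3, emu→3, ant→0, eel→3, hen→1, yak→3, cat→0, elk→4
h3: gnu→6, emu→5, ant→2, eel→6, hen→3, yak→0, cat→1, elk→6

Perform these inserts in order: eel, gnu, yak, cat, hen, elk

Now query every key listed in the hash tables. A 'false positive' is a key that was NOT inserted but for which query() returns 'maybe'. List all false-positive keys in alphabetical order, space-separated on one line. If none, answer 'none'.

Answer: ant emu

Derivation:
Start: bits=0000000
After insert 'eel': sets bits 0 3 6 -> bits=1001001
After insert 'gnu': sets bits 3 4 6 -> bits=1001101
After insert 'yak': sets bits 0 3 -> bits=1001101
After insert 'cat': sets bits 0 1 5 -> bits=1101111
After insert 'hen': sets bits 1 2 3 -> bits=1111111
After insert 'elk': sets bits 4 6 -> bits=1111111
Not inserted: ant emu — query each against bits=1111111:
query ant: checks bit0=1, bit2=1, bit3=1 (all 1) -> maybe => FALSE POSITIVE
query emu: checks bit3=1, bit5=1 (all 1) -> maybe => FALSE POSITIVE
False positives (alphabetical): ant emu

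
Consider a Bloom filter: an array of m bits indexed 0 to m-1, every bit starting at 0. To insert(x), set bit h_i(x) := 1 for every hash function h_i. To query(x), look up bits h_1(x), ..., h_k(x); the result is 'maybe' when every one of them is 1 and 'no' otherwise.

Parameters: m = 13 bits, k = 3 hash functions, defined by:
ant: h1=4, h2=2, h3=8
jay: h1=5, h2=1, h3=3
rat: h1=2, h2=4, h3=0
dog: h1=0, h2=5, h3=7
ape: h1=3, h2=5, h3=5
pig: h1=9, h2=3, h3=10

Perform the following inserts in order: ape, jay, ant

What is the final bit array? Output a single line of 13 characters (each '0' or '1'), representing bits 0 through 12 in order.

Answer: 0111110010000

Derivation:
Start: bits=0000000000000
After insert 'ape': sets bits 3 5 -> bits=0001010000000
After insert 'jay': sets bits 1 3 5 -> bits=0101010000000
After insert 'ant': sets bits 2 4 8 -> bits=0111110010000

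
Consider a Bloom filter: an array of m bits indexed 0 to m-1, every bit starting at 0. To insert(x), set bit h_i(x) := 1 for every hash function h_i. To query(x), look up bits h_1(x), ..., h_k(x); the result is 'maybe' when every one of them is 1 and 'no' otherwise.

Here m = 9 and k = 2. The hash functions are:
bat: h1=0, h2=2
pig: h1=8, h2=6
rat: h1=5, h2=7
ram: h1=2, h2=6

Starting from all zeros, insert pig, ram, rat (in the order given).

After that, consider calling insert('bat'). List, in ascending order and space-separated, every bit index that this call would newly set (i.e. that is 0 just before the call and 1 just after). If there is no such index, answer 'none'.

Start: bits=000000000
After insert 'pig': sets bits 6 8 -> bits=000000101
After insert 'ram': sets bits 2 6 -> bits=001000101
After insert 'rat': sets bits 5 7 -> bits=001001111
insert 'bat' would touch bits 0 2; currently bit0=0, bit2=1
Bits that are 0 among those (would change 0->1): 0

Answer: 0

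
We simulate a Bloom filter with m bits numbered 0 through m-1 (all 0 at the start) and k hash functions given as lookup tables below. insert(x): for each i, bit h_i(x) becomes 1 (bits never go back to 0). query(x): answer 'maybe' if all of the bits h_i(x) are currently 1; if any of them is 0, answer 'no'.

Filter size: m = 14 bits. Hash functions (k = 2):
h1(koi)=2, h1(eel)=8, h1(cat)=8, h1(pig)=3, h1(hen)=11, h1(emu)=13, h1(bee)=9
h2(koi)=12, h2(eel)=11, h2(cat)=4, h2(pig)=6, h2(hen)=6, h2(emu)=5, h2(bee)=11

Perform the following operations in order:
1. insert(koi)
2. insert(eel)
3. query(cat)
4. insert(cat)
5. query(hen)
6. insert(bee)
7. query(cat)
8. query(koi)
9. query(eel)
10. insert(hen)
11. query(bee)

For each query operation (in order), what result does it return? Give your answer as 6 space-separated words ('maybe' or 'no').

Answer: no no maybe maybe maybe maybe

Derivation:
Start: bits=00000000000000
Op 1: insert koi -> sets bits 2 12 -> bits=00100000000010
Op 2: insert eel -> sets bits 8 11 -> bits=00100000100110
Op 3: query cat -> checks bit4=0, bit8=1 (has a 0) -> no
Op 4: insert cat -> sets bits 4 8 -> bits=00101000100110
Op 5: query hen -> checks bit6=0, bit11=1 (has a 0) -> no
Op 6: insert bee -> sets bits 9 11 -> bits=00101000110110
Op 7: query cat -> checks bit4=1, bit8=1 (all 1) -> maybe
Op 8: query koi -> checks bit2=1, bit12=1 (all 1) -> maybe
Op 9: query eel -> checks bit8=1, bit11=1 (all 1) -> maybe
Op 10: insert hen -> sets bits 6 11 -> bits=00101010110110
Op 11: query bee -> checks bit9=1, bit11=1 (all 1) -> maybe
Query results in order: no no maybe maybe maybe maybe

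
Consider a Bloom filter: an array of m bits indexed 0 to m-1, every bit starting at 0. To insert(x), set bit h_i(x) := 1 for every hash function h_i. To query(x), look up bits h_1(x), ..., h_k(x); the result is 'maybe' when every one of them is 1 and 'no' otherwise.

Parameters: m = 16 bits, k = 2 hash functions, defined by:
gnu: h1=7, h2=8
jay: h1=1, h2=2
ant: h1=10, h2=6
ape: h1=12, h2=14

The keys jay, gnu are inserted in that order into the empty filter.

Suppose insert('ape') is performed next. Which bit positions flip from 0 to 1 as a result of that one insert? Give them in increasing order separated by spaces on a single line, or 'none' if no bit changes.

Answer: 12 14

Derivation:
Start: bits=0000000000000000
After insert 'jay': sets bits 1 2 -> bits=0110000000000000
After insert 'gnu': sets bits 7 8 -> bits=0110000110000000
insert 'ape' would touch bits 12 14; currently bit12=0, bit14=0
Bits that are 0 among those (would change 0->1): 12 14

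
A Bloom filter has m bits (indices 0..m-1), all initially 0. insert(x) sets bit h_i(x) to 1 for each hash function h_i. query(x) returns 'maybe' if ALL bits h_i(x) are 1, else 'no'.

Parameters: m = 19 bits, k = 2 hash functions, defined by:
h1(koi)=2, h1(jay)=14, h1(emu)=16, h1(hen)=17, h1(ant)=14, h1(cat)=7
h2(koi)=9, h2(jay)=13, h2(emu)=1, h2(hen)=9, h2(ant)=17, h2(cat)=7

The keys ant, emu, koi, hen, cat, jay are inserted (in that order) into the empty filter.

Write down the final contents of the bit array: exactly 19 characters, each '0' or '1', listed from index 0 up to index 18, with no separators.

Start: bits=0000000000000000000
After insert 'ant': sets bits 14 17 -> bits=0000000000000010010
After insert 'emu': sets bits 1 16 -> bits=0100000000000010110
After insert 'koi': sets bits 2 9 -> bits=0110000001000010110
After insert 'hen': sets bits 9 17 -> bits=0110000001000010110
After insert 'cat': sets bits 7 -> bits=0110000101000010110
After insert 'jay': sets bits 13 14 -> bits=0110000101000110110

Answer: 0110000101000110110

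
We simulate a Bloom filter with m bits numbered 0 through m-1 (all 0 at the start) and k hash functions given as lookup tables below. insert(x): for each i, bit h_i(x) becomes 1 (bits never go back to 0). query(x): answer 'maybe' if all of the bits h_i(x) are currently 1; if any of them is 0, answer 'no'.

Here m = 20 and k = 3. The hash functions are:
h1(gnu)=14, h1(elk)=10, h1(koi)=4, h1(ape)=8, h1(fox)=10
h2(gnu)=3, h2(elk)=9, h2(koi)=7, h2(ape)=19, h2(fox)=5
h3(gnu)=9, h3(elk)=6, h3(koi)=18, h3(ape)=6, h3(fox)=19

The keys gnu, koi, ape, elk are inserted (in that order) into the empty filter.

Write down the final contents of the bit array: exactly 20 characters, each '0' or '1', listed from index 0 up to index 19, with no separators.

Start: bits=00000000000000000000
After insert 'gnu': sets bits 3 9 14 -> bits=00010000010000100000
After insert 'koi': sets bits 4 7 18 -> bits=00011001010000100010
After insert 'ape': sets bits 6 8 19 -> bits=00011011110000100011
After insert 'elk': sets bits 6 9 10 -> bits=00011011111000100011

Answer: 00011011111000100011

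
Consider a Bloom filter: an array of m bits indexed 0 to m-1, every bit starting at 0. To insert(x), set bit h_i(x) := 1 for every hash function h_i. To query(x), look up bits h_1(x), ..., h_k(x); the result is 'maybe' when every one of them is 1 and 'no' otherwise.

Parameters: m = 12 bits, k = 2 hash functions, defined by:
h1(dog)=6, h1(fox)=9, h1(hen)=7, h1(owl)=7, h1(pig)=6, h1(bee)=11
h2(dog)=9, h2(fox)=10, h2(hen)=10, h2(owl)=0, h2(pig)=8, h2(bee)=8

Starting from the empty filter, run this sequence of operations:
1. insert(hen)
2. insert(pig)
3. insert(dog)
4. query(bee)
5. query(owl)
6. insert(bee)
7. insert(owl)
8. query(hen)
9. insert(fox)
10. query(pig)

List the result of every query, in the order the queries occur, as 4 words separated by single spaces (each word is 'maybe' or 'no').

Start: bits=000000000000
Op 1: insert hen -> sets bits 7 10 -> bits=000000010010
Op 2: insert pig -> sets bits 6 8 -> bits=000000111010
Op 3: insert dog -> sets bits 6 9 -> bits=000000111110
Op 4: query bee -> checks bit8=1, bit11=0 (has a 0) -> no
Op 5: query owl -> checks bit0=0, bit7=1 (has a 0) -> no
Op 6: insert bee -> sets bits 8 11 -> bits=000000111111
Op 7: insert owl -> sets bits 0 7 -> bits=100000111111
Op 8: query hen -> checks bit7=1, bit10=1 (all 1) -> maybe
Op 9: insert fox -> sets bits 9 10 -> bits=100000111111
Op 10: query pig -> checks bit6=1, bit8=1 (all 1) -> maybe
Query results in order: no no maybe maybe

Answer: no no maybe maybe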